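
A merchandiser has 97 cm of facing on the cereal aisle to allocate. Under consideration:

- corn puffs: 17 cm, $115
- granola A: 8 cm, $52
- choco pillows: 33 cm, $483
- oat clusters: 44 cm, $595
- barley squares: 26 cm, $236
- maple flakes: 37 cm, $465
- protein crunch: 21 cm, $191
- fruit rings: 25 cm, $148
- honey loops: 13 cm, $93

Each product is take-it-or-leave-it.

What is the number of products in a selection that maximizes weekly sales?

The maximum weekly sales within 97 cm is 1193.
For example corn puffs + choco pillows + oat clusters achieves it, using 94 cm.
All optima have 3 products.

3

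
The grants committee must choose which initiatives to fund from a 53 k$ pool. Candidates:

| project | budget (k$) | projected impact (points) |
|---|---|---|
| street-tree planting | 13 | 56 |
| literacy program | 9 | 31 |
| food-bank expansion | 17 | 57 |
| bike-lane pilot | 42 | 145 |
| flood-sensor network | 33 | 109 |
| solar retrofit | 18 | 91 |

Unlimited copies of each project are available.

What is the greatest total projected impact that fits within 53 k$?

239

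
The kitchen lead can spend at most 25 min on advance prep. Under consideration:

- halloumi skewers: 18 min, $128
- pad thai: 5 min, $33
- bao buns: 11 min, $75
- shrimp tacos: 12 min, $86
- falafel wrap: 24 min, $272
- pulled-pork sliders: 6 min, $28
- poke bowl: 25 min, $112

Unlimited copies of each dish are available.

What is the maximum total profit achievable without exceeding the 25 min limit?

272

Best packing: falafel wrap — 24 min, 272 total.
Every other selection either busts 25 min or fails to beat 272.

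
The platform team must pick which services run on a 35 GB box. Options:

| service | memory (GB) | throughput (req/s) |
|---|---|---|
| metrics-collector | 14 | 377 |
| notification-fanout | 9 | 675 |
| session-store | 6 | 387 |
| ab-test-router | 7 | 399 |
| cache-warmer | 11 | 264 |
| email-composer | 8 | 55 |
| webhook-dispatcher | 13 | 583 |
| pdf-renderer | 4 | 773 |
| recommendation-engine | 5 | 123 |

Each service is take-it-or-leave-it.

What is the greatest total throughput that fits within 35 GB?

2430

A density-first pass picks notification-fanout + session-store + ab-test-router + pdf-renderer + recommendation-engine — 2357 at 31 GB.
Dropping session-store and recommendation-engine frees 11 GB; slotting in webhook-dispatcher (13 GB) lifts the total to 2430 at 33 GB.
Next best is notification-fanout + session-store + webhook-dispatcher + pdf-renderer at 2418 (32 GB) — short by 12.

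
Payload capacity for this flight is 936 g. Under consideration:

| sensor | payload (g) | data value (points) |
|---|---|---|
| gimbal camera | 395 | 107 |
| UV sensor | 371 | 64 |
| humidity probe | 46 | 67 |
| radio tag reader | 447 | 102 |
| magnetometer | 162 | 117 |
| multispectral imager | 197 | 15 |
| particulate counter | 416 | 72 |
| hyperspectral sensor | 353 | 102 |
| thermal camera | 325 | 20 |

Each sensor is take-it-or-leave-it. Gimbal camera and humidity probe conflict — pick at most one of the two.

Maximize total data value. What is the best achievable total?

The ratio ordering already packs tightly: UV sensor + humidity probe + magnetometer + hyperspectral sensor, 932 g, 350.

350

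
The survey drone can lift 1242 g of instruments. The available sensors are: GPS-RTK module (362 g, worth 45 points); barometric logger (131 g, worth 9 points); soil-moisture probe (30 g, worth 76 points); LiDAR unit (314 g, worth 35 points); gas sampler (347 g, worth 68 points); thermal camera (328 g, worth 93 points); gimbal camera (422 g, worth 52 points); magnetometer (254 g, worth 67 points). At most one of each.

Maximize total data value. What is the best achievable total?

313

Density check — soil-moisture probe 2.53, thermal camera 0.28, magnetometer 0.26, gas sampler 0.20 are the best per g.
The ratio ordering already packs tightly: barometric logger + soil-moisture probe + gas sampler + thermal camera + magnetometer, 1090 g, 313.
Runner-up soil-moisture probe + gas sampler + thermal camera + magnetometer tops out at 304.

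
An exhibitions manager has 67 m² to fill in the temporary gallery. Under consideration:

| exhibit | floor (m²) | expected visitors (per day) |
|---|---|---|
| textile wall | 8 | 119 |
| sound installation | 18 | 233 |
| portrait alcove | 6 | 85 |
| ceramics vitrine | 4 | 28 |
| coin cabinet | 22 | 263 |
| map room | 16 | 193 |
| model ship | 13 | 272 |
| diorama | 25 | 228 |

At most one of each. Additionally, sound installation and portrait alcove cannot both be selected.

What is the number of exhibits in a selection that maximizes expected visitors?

Optimal total is 932.
For example textile wall + portrait alcove + coin cabinet + map room + model ship achieves it, using 65 m².
All optima have 5 exhibits.

5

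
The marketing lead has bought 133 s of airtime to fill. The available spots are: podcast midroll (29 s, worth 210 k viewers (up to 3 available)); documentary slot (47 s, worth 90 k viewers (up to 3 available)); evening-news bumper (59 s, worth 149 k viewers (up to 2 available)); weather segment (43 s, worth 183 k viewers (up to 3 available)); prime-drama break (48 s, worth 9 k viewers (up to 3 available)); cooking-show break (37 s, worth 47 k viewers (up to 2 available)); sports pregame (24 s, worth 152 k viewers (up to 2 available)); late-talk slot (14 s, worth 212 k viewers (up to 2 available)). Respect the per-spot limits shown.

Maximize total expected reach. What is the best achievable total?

1054

Taking 3×podcast midroll + 2×late-talk slot: 115 s used, 1054 in expected reach.
No other feasible combination exceeds 1054.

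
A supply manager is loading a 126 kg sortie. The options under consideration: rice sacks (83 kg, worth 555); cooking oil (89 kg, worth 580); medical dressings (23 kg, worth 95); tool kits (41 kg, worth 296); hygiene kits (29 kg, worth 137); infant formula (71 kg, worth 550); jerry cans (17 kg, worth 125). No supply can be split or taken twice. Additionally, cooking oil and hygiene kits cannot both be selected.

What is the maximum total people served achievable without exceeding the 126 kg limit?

Density check — infant formula 7.75, jerry cans 7.35, tool kits 7.22, rice sacks 6.69 are the best per kg.
Filling by ratio: hygiene kits + infant formula + jerry cans for 812, with 9 kg left unused.
A better packing is rice sacks + tool kits: 124 kg, total 851.
That's the maximum — no feasible swap from here does better than 851.

851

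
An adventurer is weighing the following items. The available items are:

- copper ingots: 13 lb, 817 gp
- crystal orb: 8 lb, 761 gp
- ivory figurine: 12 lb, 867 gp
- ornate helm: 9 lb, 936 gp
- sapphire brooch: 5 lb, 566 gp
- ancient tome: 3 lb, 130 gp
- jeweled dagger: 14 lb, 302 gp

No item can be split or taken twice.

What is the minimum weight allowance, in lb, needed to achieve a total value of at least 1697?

17

Need the lightest bundle worth ≥ 1697.
Taking crystal orb + ornate helm gives 1697 (≥ 1697) for 17 lb.
Any bundle with less than 17 lb falls short of 1697.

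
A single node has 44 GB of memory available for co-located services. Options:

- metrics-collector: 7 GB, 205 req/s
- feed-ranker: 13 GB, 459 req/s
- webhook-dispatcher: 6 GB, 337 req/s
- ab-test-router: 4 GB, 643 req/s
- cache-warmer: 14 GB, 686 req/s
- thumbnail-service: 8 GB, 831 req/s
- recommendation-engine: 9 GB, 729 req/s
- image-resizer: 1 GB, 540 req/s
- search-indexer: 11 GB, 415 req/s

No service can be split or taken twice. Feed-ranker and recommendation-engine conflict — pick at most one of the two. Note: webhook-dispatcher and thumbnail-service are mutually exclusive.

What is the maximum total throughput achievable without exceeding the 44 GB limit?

3634

Density check — image-resizer 540.00, ab-test-router 160.75, thumbnail-service 103.88, recommendation-engine 81.00 are the best per GB.
Best packing: metrics-collector + ab-test-router + cache-warmer + thumbnail-service + recommendation-engine + image-resizer — 43 GB, 3634 total.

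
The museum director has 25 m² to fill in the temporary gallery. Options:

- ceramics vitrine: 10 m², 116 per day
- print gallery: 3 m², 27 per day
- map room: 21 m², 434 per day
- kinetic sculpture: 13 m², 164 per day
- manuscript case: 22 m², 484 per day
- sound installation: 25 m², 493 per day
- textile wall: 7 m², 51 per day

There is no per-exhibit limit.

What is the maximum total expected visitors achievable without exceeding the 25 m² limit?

511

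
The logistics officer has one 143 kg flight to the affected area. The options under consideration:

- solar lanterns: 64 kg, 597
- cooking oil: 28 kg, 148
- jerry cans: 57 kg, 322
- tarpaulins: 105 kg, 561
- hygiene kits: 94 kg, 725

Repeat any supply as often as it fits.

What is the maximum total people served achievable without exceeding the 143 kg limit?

1194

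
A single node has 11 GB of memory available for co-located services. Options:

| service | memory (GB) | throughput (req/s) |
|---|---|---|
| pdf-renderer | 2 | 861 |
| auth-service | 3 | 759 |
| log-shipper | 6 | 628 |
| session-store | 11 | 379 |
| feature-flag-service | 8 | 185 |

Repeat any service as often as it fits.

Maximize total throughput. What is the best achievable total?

Best packing: 5×pdf-renderer — 10 GB, 4305 total.

4305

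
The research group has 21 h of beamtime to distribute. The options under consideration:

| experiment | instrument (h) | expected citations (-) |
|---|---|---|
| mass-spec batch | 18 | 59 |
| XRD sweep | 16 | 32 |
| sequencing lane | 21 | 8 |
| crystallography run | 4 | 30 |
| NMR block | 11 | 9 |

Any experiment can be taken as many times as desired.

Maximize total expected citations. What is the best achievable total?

150

Ranking by ratio (expected citations/h): crystallography run 7.50, mass-spec batch 3.28, XRD sweep 2.00, NMR block 0.82.
Best packing: 5×crystallography run — 20 h, 150 total.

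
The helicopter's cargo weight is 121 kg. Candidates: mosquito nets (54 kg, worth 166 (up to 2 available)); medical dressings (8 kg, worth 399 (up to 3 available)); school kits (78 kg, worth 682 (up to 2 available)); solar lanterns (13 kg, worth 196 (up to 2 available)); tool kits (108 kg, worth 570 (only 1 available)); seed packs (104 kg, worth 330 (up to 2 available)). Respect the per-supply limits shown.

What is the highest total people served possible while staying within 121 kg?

2075

Density check — medical dressings 49.88, solar lanterns 15.08, school kits 8.74 are the best per kg.
Taking the top-ratio supplies first gives mosquito nets + 3×medical dressings + 2×solar lanterns for 1755 (104 kg).
The 67 kg tied up in mosquito nets and solar lanterns is better spent on school kits — total rises to 2075 (115 kg).
No other feasible combination exceeds 2075.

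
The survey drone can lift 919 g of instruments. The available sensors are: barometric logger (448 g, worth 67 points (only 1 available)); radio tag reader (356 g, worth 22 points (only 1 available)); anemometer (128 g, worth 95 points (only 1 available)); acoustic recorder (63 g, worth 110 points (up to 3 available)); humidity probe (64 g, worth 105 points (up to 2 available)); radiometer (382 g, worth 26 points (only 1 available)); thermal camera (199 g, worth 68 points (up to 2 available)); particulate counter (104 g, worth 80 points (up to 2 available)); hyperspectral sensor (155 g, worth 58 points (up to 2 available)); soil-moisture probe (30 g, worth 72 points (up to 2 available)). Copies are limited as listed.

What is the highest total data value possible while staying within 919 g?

1007

A density-first pass picks anemometer + 3×acoustic recorder + 2×humidity probe + 2×particulate counter + hyperspectral sensor + 2×soil-moisture probe — 997 at 868 g.
Replace hyperspectral sensor with thermal camera: the trade gains 10 net, giving 1007 at 912 g.
The spare 7 g is too small for any remaining sensor, and no exchange beats 1007.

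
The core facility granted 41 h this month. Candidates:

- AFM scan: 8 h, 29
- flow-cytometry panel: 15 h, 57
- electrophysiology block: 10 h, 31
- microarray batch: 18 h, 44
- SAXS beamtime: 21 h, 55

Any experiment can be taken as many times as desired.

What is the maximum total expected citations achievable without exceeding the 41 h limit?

Taking the top-ratio experiments first gives AFM scan + 2×flow-cytometry panel for 143 (38 h).
Dropping flow-cytometry panel frees 15 h; slotting in AFM scan + electrophysiology block (18 h) lifts the total to 146 at 41 h.
Nothing else within 41 h beats 146.

146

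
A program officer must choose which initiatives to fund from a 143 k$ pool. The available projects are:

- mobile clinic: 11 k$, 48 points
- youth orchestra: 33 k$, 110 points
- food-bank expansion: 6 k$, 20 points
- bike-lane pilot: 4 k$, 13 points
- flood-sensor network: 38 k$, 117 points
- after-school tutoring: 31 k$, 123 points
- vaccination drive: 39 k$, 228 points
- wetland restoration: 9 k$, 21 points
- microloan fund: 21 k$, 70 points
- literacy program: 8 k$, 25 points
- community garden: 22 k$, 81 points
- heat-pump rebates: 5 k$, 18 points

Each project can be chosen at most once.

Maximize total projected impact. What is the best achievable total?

613

Filling by ratio: mobile clinic + youth orchestra + after-school tutoring + vaccination drive + community garden + heat-pump rebates for 608, with 2 k$ left unused.
Replace youth orchestra with food-bank expansion + microloan fund + literacy program: the trade gains 5 net, giving 613 at 143 k$.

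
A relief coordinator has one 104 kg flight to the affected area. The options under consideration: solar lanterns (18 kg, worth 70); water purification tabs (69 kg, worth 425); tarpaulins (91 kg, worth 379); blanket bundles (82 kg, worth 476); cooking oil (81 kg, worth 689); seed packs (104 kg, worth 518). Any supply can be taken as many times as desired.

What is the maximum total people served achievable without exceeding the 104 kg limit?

Taking solar lanterns + cooking oil: 99 kg used, 759 in people served.

759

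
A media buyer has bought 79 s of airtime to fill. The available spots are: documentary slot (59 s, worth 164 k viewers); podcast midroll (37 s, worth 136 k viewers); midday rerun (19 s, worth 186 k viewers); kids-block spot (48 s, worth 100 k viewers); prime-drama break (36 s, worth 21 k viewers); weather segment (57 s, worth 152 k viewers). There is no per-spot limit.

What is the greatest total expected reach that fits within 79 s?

744

4×midday rerun uses 76 of the 79 s and totals 744.
Nothing else within 79 s beats 744.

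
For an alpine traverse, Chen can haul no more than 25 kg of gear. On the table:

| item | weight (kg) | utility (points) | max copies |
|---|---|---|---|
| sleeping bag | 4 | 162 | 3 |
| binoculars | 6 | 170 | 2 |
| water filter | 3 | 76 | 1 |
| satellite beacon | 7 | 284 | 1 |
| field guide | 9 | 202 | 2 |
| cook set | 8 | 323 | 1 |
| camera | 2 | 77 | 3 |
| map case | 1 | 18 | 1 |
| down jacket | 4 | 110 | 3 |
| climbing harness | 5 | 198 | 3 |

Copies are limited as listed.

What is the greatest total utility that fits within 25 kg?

Greedy by ratio would take 3×sleeping bag + satellite beacon + map case + climbing harness: 25 kg used, total 986.
A better packing is 2×sleeping bag + satellite beacon + cook set + camera: 25 kg, total 1008.
Every other selection either busts 25 kg or exceeds an availability limit or fails to beat 1008.

1008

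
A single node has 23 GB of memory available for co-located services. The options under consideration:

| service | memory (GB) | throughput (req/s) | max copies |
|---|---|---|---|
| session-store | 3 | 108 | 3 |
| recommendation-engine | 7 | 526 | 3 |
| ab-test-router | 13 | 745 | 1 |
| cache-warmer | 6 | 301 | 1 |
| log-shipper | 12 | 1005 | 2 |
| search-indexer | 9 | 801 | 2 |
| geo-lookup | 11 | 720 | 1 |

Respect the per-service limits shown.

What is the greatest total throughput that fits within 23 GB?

1853

Filling by ratio: session-store + 2×search-indexer for 1710, with 2 GB left unused.
Replace session-store and search-indexer with 2×recommendation-engine: the trade gains 143 net, giving 1853 at 23 GB.
Nothing else within 23 GB beats 1853.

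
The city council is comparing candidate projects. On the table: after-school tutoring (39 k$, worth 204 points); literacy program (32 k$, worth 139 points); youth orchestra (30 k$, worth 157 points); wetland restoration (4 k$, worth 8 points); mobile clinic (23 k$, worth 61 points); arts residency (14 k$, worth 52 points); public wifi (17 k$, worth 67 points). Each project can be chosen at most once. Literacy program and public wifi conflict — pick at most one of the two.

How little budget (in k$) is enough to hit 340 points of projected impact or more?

Minimise k$ subject to total projected impact ≥ 340.
Taking after-school tutoring + youth orchestra gives 361 (≥ 340) for 69 k$.
Below 69 k$ the best achievable stays under 340.

69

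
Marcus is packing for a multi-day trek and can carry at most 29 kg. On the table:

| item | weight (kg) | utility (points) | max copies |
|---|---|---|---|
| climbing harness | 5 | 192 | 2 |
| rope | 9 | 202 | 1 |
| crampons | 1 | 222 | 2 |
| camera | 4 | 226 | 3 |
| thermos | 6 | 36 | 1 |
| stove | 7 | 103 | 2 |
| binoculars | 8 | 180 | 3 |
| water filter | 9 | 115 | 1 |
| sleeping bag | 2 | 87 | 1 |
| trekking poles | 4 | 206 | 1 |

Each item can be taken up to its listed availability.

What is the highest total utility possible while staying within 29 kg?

1712

By utility per kg: crampons 222.00, camera 56.50, trekking poles 51.50 lead.
Filling by ratio: climbing harness + 2×crampons + 3×camera + sleeping bag + trekking poles for 1607, with 4 kg left unused.
Dropping sleeping bag frees 2 kg; slotting in climbing harness (5 kg) lifts the total to 1712 at 28 kg.
The spare 1 kg is too small for any remaining item, and no exchange beats 1712.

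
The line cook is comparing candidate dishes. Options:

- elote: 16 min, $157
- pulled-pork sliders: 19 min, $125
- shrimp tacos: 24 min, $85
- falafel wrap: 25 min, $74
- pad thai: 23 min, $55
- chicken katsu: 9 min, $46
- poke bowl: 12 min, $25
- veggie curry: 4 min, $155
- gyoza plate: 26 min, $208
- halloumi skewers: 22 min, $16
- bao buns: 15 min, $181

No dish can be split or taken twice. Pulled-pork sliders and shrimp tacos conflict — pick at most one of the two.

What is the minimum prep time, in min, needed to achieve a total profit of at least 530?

44

Need the lightest bundle worth ≥ 530.
Taking elote + chicken katsu + veggie curry + bao buns gives 539 (≥ 530) for 44 min.
Below 44 min the best achievable stays under 530.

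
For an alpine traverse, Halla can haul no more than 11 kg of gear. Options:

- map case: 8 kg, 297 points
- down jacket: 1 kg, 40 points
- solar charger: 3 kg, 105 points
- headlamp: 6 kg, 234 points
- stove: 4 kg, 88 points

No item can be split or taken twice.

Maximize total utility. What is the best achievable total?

Filling by ratio: down jacket + solar charger + headlamp for 379, with 1 kg left unused.
The 7 kg tied up in down jacket and headlamp is better spent on map case — total rises to 402 (11 kg).

402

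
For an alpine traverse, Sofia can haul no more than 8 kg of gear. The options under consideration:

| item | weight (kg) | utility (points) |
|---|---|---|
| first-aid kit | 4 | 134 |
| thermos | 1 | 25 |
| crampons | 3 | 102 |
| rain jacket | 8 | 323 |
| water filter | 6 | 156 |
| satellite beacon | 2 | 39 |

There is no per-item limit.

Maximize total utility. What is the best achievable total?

323

The ratio ordering already packs tightly: rain jacket, 8 kg, 323.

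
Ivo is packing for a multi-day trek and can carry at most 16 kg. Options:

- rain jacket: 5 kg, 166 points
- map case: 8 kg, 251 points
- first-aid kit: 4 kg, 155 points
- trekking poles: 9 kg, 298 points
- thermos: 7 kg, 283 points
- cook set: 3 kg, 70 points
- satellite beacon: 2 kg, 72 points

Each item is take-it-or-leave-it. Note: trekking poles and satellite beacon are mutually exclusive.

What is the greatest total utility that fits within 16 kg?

604

Greedy by ratio would take first-aid kit + thermos + cook set + satellite beacon: 16 kg used, total 580.
Replace cook set and satellite beacon with rain jacket: the trade gains 24 net, giving 604 at 16 kg.
Runner-up trekking poles + thermos tops out at 581.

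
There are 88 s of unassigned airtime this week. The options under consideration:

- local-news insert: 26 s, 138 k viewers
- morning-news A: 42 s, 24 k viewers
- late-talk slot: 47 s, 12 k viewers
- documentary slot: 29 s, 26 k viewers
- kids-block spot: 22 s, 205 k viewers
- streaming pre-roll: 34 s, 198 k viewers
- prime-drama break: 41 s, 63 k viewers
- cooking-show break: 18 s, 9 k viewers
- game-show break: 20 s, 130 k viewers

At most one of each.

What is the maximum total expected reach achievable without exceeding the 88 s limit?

541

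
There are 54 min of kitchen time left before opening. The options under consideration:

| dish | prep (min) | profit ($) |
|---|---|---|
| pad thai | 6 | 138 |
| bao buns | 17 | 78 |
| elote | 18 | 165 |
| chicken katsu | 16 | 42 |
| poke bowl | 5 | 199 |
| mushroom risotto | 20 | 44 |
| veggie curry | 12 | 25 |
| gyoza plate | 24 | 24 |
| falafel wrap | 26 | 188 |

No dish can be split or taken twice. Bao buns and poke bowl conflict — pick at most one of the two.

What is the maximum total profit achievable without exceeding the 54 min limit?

567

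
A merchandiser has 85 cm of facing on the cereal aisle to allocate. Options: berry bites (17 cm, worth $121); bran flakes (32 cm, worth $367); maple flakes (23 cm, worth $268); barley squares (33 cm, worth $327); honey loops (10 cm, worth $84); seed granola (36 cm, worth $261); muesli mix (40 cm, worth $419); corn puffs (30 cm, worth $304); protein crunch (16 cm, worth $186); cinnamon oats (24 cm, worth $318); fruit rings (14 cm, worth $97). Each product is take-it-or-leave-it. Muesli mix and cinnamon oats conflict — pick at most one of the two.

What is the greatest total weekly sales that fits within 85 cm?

955

A density-first pass picks maple flakes + honey loops + protein crunch + cinnamon oats — 856 at 73 cm.
Dropping maple flakes frees 23 cm; slotting in bran flakes (32 cm) lifts the total to 955 at 82 cm.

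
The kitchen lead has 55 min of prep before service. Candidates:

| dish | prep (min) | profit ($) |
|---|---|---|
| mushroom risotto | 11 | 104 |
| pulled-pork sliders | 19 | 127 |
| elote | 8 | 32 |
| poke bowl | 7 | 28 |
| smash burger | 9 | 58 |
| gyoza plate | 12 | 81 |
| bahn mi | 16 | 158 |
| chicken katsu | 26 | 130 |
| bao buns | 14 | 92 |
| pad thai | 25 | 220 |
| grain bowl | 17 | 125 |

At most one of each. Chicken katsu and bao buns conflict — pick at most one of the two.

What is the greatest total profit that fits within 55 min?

Taking mushroom risotto + bahn mi + pad thai: 52 min used, 482 in profit.
That's the maximum — no feasible swap from here does better than 482.

482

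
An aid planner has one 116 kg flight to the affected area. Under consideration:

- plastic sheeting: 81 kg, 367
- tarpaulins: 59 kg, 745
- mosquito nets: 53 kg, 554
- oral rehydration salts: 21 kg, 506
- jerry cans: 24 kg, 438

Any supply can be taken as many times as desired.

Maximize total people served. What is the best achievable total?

2530

Ranking by ratio (people served/kg): oral rehydration salts 24.10, jerry cans 18.25, tarpaulins 12.63, mosquito nets 10.45.
Best packing: 5×oral rehydration salts — 105 kg, 2530 total.
That's the maximum — no swap from here does better than 2530.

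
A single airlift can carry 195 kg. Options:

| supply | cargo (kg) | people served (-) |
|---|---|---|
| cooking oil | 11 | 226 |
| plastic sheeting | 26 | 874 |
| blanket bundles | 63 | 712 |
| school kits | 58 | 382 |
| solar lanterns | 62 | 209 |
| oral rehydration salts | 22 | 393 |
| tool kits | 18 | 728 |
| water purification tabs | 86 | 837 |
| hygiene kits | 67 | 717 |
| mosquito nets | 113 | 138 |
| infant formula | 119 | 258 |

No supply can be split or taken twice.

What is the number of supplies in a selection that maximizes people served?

5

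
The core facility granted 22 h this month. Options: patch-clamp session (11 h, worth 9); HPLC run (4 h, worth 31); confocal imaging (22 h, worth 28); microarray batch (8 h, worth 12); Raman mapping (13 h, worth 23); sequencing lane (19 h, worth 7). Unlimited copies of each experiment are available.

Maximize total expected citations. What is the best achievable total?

Ranking by ratio (expected citations/h): HPLC run 7.75, Raman mapping 1.77, microarray batch 1.50.
Taking 5×HPLC run: 20 h used, 155 in expected citations.
No other feasible combination exceeds 155.

155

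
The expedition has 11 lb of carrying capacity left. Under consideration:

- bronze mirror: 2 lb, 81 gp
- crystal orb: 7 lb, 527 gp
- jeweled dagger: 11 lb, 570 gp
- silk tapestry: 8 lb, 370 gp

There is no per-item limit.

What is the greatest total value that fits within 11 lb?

Ranking by ratio (value/lb): crystal orb 75.29, jeweled dagger 51.82, silk tapestry 46.25.
2×bronze mirror + crystal orb uses 11 of the 11 lb and totals 689.
No other feasible combination exceeds 689.

689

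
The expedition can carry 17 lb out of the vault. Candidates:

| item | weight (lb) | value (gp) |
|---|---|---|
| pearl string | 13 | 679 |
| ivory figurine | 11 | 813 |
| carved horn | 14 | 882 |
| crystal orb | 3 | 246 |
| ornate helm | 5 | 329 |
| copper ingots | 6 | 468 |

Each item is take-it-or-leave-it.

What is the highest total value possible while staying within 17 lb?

Density check — crystal orb 82.00, copper ingots 78.00, ivory figurine 73.91, ornate helm 65.80 are the best per lb.
Filling by ratio: crystal orb + ornate helm + copper ingots for 1043, with 3 lb left unused.
The 8 lb tied up in crystal orb and ornate helm is better spent on ivory figurine — total rises to 1281 (17 lb).

1281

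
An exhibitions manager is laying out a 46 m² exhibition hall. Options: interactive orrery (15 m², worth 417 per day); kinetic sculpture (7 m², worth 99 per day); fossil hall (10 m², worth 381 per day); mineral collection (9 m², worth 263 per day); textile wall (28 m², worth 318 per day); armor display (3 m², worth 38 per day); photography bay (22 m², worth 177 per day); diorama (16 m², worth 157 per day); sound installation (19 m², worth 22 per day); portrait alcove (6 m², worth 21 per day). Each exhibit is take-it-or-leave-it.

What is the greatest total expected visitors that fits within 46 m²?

1198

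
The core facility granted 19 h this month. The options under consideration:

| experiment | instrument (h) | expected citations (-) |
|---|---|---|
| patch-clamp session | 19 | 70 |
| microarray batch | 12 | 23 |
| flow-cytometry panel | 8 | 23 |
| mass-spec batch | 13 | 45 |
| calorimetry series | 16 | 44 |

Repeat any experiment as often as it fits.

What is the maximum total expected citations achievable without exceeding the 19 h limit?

70

Patch-clamp session uses 19 of the 19 h and totals 70.
Nothing else within 19 h beats 70.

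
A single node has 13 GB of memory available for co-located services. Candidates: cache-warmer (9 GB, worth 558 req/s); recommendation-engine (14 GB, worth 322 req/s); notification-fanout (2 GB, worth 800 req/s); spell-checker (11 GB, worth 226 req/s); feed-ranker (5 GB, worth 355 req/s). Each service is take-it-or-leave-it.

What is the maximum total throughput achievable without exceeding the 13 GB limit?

1358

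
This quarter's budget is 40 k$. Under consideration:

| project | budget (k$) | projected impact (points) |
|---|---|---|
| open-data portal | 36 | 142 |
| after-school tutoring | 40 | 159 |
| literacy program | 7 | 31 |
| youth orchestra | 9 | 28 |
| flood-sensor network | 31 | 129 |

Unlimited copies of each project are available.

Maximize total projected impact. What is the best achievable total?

160

Taking the top-ratio projects first gives 5×literacy program for 155 (35 k$).
Dropping 4×literacy program frees 28 k$; slotting in flood-sensor network (31 k$) lifts the total to 160 at 38 k$.
That's the maximum — no swap from here does better than 160.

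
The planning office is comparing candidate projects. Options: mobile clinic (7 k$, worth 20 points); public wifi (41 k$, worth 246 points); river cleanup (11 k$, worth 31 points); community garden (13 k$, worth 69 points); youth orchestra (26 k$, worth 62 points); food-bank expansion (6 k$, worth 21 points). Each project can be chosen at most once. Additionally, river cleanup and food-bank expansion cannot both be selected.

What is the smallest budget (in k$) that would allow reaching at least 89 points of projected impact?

Need the lightest bundle worth ≥ 89.
community garden + food-bank expansion reaches 90 using 19 k$.
Below 19 k$ the best achievable stays under 89.

19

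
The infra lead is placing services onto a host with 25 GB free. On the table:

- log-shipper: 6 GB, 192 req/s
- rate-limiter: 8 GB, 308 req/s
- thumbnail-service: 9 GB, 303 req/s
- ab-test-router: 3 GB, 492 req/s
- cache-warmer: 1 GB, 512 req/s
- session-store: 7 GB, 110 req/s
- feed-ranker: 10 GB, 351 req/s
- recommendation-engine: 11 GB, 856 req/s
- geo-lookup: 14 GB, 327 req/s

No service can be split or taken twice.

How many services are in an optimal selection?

4

The maximum throughput within 25 GB is 2211.
One optimal bundle: ab-test-router + cache-warmer + feed-ranker + recommendation-engine (25 GB).
Any selection reaching 2211 contains exactly 4 services.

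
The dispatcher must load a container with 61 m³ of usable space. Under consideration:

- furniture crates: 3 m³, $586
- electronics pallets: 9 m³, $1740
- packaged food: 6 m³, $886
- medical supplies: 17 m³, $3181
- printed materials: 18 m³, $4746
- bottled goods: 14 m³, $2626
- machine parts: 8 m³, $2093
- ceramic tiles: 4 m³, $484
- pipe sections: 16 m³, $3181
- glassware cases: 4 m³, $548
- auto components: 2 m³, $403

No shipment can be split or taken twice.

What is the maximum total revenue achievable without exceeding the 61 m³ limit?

Density check — printed materials 263.67, machine parts 261.62, auto components 201.50, pipe sections 198.81 are the best per m³.
A density-first pass picks furniture crates + electronics pallets + printed materials + machine parts + pipe sections + glassware cases + auto components — 13297 at 60 m³.
Dropping electronics pallets and glassware cases frees 13 m³; slotting in bottled goods (14 m³) lifts the total to 13635 at 61 m³.
Nothing else within 61 m³ beats 13635.

13635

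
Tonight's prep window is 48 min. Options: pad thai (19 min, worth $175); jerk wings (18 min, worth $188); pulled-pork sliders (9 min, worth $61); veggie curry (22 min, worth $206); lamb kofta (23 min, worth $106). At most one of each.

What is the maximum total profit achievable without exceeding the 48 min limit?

424

Density check — jerk wings 10.44, veggie curry 9.36, pad thai 9.21, pulled-pork sliders 6.78 are the best per min.
Taking the top-ratio dishes first gives jerk wings + veggie curry for 394 (40 min).
The 22 min tied up in veggie curry is better spent on pad thai + pulled-pork sliders — total rises to 424 (46 min).
The spare 2 min is too small for any remaining dish, and no exchange beats 424.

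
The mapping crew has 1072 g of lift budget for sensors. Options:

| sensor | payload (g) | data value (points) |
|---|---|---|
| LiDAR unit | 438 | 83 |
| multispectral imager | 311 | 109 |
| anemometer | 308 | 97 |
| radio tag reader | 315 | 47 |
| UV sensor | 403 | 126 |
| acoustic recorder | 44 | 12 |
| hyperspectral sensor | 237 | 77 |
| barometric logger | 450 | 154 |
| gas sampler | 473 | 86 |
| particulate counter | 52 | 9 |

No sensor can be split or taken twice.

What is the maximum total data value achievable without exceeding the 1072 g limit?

360

The ratio heuristic lands on multispectral imager + acoustic recorder + hyperspectral sensor + barometric logger (352) but leaves 30 g idle.
Replace acoustic recorder and hyperspectral sensor with anemometer: the trade gains 8 net, giving 360 at 1069 g.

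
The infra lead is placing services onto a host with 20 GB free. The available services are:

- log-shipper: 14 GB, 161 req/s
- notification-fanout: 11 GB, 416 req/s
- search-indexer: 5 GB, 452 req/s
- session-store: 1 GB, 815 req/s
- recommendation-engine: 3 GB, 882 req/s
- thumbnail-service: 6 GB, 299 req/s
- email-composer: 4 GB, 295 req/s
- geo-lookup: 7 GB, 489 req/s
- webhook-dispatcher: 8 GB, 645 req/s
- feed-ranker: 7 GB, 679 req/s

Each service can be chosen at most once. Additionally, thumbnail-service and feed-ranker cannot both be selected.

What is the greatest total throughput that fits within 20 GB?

By throughput per GB: session-store 815.00, recommendation-engine 294.00, feed-ranker 97.00 lead.
Best packing: search-indexer + session-store + recommendation-engine + email-composer + feed-ranker — 20 GB, 3123 total.
Runner-up session-store + recommendation-engine + webhook-dispatcher + feed-ranker tops out at 3021.

3123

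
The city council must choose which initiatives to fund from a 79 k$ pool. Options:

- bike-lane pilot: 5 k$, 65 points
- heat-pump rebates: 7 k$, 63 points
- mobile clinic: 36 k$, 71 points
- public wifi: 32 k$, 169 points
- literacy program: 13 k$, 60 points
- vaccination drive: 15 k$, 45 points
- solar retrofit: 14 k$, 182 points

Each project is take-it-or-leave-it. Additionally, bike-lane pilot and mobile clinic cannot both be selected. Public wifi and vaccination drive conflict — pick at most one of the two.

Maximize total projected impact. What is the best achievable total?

Taking bike-lane pilot + heat-pump rebates + public wifi + literacy program + solar retrofit: 71 k$ used, 539 in projected impact.

539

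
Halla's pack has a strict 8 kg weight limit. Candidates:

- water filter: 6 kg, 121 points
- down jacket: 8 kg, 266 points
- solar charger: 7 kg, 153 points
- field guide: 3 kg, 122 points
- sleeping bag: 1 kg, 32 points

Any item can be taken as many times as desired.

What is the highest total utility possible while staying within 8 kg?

308

Best packing: 2×field guide + 2×sleeping bag — 8 kg, 308 total.
Nothing else within 8 kg beats 308.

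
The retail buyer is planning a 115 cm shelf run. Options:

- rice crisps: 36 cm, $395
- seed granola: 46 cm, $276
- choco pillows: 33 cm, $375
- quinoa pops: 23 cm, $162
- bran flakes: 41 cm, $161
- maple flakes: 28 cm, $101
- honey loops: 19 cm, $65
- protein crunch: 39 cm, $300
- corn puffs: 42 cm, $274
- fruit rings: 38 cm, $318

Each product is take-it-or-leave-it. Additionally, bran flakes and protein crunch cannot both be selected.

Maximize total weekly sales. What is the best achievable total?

1088

Best packing: rice crisps + choco pillows + fruit rings — 107 cm, 1088 total.
The closest alternative, rice crisps + choco pillows + protein crunch, reaches only 1070.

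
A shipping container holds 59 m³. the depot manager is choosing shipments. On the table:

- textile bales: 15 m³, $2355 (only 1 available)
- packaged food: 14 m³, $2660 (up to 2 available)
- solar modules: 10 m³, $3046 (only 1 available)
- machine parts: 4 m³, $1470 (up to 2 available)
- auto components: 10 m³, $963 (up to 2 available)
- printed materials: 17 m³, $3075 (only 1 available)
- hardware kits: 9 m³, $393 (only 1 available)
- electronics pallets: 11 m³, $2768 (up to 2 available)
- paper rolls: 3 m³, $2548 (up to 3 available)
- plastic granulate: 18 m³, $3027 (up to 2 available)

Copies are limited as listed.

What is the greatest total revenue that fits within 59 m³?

20356

A density-first pass picks solar modules + 2×machine parts + auto components + 2×electronics pallets + 3×paper rolls — 20129 at 59 m³.
Replace machine parts and auto components with packaged food: the trade gains 227 net, giving 20356 at 59 m³.
That's the maximum — no swap from here does better than 20356.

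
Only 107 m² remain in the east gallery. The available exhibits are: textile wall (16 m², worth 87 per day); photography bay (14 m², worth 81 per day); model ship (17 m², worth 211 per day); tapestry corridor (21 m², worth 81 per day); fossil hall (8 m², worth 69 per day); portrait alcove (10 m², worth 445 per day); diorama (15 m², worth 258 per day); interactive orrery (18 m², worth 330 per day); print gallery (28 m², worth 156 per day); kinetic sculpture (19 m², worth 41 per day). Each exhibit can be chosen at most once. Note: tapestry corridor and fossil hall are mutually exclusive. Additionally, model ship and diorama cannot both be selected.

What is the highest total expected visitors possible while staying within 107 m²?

Ranking by ratio (expected visitors/m²): portrait alcove 44.50, interactive orrery 18.33, diorama 17.20.
Best packing: textile wall + photography bay + portrait alcove + diorama + interactive orrery + print gallery — 101 m², 1357 total.

1357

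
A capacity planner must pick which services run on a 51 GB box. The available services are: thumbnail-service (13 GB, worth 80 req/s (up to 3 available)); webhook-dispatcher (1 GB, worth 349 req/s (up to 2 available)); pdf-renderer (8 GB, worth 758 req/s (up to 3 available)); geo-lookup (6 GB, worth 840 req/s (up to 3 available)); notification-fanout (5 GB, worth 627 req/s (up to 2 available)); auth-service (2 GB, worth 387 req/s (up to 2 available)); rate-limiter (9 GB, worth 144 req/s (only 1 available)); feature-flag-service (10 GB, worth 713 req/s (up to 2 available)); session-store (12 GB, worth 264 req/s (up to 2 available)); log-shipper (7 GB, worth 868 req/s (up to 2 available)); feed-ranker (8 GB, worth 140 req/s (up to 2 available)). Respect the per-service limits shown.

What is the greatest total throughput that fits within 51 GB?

7113

Ranking by ratio (throughput/GB): webhook-dispatcher 349.00, auth-service 193.50, geo-lookup 140.00.
A density-first pass picks 2×webhook-dispatcher + 3×geo-lookup + 2×notification-fanout + 2×auth-service + 2×log-shipper — 6982 at 48 GB.
The 5 GB tied up in notification-fanout is better spent on pdf-renderer — total rises to 7113 (51 GB).
No other feasible combination exceeds 7113.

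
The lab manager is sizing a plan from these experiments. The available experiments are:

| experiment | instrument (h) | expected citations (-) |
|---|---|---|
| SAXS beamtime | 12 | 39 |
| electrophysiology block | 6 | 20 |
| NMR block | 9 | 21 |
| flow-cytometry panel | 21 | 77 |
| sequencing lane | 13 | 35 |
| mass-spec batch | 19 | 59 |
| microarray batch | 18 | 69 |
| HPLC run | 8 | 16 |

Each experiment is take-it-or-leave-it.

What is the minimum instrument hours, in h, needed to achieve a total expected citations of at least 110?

Need the lightest bundle worth ≥ 110.
Taking SAXS beamtime + flow-cytometry panel gives 116 (≥ 110) for 33 h.
Below 33 h the best achievable stays under 110.

33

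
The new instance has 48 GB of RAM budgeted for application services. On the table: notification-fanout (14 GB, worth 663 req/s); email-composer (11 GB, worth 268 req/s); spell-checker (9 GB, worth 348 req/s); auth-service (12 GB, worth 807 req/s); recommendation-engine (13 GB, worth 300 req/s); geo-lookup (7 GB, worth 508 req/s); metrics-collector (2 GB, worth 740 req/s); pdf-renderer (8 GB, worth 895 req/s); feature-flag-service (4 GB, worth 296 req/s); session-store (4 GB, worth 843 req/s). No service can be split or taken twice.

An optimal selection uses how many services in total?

Best achievable throughput is 4456.
notification-fanout + auth-service + geo-lookup + metrics-collector + pdf-renderer + session-store hits 4456 at 47 GB.
All optima have 6 services.

6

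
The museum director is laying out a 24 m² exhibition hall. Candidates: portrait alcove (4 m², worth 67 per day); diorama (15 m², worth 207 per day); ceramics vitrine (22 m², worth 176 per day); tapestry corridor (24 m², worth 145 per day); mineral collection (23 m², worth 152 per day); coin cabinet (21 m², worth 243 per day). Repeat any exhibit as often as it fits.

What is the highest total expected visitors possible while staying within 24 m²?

402

Best packing: 6×portrait alcove — 24 m², 402 total.
Nothing else within 24 m² beats 402.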